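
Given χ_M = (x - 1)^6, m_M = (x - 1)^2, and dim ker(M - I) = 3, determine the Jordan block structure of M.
Jordan blocks: (1, 2), (1, 2), (1, 2)

λ = 1: algebraic multiplicity 6 (exponent in χ_M), largest block size 2 (exponent in m_M), 3 blocks (geometric multiplicity). These force block sizes [2, 2, 2].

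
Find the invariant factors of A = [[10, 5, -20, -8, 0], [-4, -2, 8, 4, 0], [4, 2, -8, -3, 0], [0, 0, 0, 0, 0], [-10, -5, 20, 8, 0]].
x, x^2, x^2

The Jordan structure of A has elementary divisors x^2, x^2, x. Arranging the block sizes at each eigenvalue in decreasing order and taking row products gives the invariant factors.

Invariant factors (smallest first, each dividing the next): x, x^2, x^2.

Check: the last factor x^2 is the minimal polynomial, and the product x^5 is the characteristic polynomial.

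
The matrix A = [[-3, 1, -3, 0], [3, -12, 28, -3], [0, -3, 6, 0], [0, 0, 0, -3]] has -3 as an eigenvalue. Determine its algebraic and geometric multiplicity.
The characteristic polynomial is (x + 3)^4, so the factor x + 3 appears with exponent 4: the algebraic multiplicity is 4.

rank(A + 3I) = 2, so the eigenspace has dimension 4 - 2 = 2: the geometric multiplicity is 2.

Since 2 < 4, A is not diagonalizable.

algebraic multiplicity 4, geometric multiplicity 2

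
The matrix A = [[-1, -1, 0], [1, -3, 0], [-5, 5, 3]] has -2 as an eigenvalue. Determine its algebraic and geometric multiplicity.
algebraic multiplicity 2, geometric multiplicity 1

The characteristic polynomial is (x - 3)(x + 2)^2, so the factor x + 2 appears with exponent 2: the algebraic multiplicity is 2.

rank(A + 2I) = 2, so the eigenspace has dimension 3 - 2 = 1: the geometric multiplicity is 1.

Since 1 < 2, A is not diagonalizable.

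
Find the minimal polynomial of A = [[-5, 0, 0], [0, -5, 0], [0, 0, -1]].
m_A(x) = (x + 1)(x + 5)

The characteristic polynomial factors as (x + 1)(x + 5)^2. The minimal polynomial is ∏(x - λ)^{k_λ} where k_λ is the size of the largest Jordan block at λ.

For λ = -5: rank(A + 5I) = 1, and the largest Jordan block has size 1 (the smallest k with rank((A + 5I)^k) = rank((A + 5I)^(k+1))).
For λ = -1: rank(A + I) = 2, and the largest Jordan block has size 1 (the smallest k with rank((A + I)^k) = rank((A + I)^(k+1))).

So m_A(x) = (x + 1)(x + 5).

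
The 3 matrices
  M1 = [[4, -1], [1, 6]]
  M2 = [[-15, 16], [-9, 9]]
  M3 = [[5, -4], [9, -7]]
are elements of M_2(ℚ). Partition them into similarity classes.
Characteristic polynomials: χ_{M1} = (x - 5)^2, χ_{M2} = (x + 3)^2, χ_{M3} = (x + 1)^2.

{M1}: invariant factors (x - 5)^2.

{M2}: invariant factors (x + 3)^2.

{M3}: invariant factors (x + 1)^2.

Matrices are similar if and only if their invariant-factor lists agree; the partition into similarity classes is {M1}, {M2}, {M3}.

3 classes: {M1}, {M2}, {M3}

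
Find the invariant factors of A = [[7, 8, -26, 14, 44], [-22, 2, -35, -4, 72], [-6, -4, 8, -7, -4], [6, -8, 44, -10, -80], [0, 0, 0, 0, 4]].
The Jordan structure of A has elementary divisors (x + 5), (x - 4)^3, (x - 4). Arranging the block sizes at each eigenvalue in decreasing order and taking row products gives the invariant factors.

Invariant factors (smallest first, each dividing the next): x - 4, (x - 4)^3(x + 5).

Check: the last factor (x - 4)^3(x + 5) is the minimal polynomial, and the product (x - 4)^4(x + 5) is the characteristic polynomial.

x - 4, (x - 4)^3(x + 5)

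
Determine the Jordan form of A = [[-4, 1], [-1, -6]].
The characteristic polynomial is det(xI - A) = (x + 5)^2, so the eigenvalues are -5 (algebraic multiplicity 2).

For λ = -5: rank(A + 5I) = 1, rank((A + 5I)^2) = 0. The eigenspace has dimension 2 - 1 = 1, so there is 1 Jordan block; the rank sequence gives block sizes [2].

Assembling the blocks gives the Jordan form J above.

J = [[-5, 1], [0, -5]]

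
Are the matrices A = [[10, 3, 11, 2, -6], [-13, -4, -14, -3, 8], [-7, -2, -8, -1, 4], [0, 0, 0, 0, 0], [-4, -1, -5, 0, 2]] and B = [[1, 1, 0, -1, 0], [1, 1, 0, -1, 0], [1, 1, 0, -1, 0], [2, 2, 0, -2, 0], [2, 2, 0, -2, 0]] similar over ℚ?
Both have characteristic polynomial x^5, but the minimal polynomial of A is x^3 while the minimal polynomial of B is x^2. The minimal polynomial is a similarity invariant, so A and B are not similar.

No.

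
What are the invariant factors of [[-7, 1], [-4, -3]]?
(x + 5)^2

The Jordan structure of A has elementary divisors (x + 5)^2. Arranging the block sizes at each eigenvalue in decreasing order and taking row products gives the invariant factors.

Invariant factors (smallest first, each dividing the next): (x + 5)^2.

Check: the last factor (x + 5)^2 is the minimal polynomial, and the product (x + 5)^2 is the characteristic polynomial.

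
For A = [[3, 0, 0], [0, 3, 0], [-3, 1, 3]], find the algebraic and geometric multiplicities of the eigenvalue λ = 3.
The characteristic polynomial is (x - 3)^3, so the factor x - 3 appears with exponent 3: the algebraic multiplicity is 3.

rank(A - 3I) = 1, so the eigenspace has dimension 3 - 1 = 2: the geometric multiplicity is 2.

Since 2 < 3, A is not diagonalizable.

algebraic multiplicity 3, geometric multiplicity 2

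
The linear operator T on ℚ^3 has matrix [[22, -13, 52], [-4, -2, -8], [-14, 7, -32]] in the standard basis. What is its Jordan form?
The characteristic polynomial is det(xI - A) = (x + 4)^3, so the eigenvalues are -4 (algebraic multiplicity 3).

For λ = -4: rank(A + 4I) = 1, rank((A + 4I)^2) = 0. The eigenspace has dimension 3 - 1 = 2, so there are 2 Jordan blocks; the rank sequence gives block sizes [2, 1].

Assembling the blocks gives the Jordan form J above.

J = [[-4, 1, 0], [0, -4, 0], [0, 0, -4]]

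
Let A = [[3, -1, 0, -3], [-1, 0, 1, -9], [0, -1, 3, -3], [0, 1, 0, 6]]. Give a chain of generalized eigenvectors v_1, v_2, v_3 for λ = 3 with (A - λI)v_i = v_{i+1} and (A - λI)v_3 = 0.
v_1 = [[0, 0, 1, 0]]^T, v_2 = [[0, 1, 0, 0]]^T, v_3 = [[-1, -3, -1, 1]]^T

We seek v_1 ∈ ker((A - 3I)^3) \ ker((A - 3I)^2), then set v_{i+1} = (A - 3I) v_i.

One such chain is v_1 = [[0, 0, 1, 0]]^T, v_2 = [[0, 1, 0, 0]]^T, v_3 = [[-1, -3, -1, 1]]^T. Check: (A - 3I) v_3 = [[0, 0, 0, 0]]^T = 0.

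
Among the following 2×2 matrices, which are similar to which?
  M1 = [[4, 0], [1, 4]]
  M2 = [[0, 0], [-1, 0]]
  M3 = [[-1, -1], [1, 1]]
2 classes: {M1}, {M2, M3}

Characteristic polynomials: χ_{M1} = (x - 4)^2, χ_{M2} = x^2, χ_{M3} = x^2.

{M1}: invariant factors (x - 4)^2.

{M2, M3}: invariant factors x^2.

Matrices are similar if and only if their invariant-factor lists agree; the partition into similarity classes is {M1}, {M2, M3}.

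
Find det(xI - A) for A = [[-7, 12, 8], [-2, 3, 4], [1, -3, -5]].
xI - A = [[x + 7, -12, -8], [2, x - 3, -4], [-1, 3, x + 5]].

Expanding det(xI - A) along the first row:
det(xI - A) = + (x + 7)·det([[x - 3, -4], [3, x + 5]]) - (-12)·det([[2, -4], [-1, x + 5]]) + (-8)·det([[2, x - 3], [-1, 3]]).

Evaluating gives χ_A(x) = x^3 + 9x^2 + 27x + 27 = (x + 3)^3.

χ_A(x) = (x + 3)^3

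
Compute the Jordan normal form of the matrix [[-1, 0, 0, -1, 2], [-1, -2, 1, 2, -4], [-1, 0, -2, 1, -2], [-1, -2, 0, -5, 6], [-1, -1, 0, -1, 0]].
J = [[-2, 1, 0, 0, 0], [0, -2, 1, 0, 0], [0, 0, -2, 0, 0], [0, 0, 0, -2, 1], [0, 0, 0, 0, -2]]

The characteristic polynomial is det(xI - A) = (x + 2)^5, so the eigenvalues are -2 (algebraic multiplicity 5).

For λ = -2: rank(A + 2I) = 3, rank((A + 2I)^2) = 1, rank((A + 2I)^3) = 0. The eigenspace has dimension 5 - 3 = 2, so there are 2 Jordan blocks; the rank sequence gives block sizes [3, 2].

Assembling the blocks gives the Jordan form J above.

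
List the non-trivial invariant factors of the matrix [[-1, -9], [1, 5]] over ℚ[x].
The Jordan structure of A has elementary divisors (x - 2)^2. Arranging the block sizes at each eigenvalue in decreasing order and taking row products gives the invariant factors.

Invariant factors (smallest first, each dividing the next): (x - 2)^2.

Check: the last factor (x - 2)^2 is the minimal polynomial, and the product (x - 2)^2 is the characteristic polynomial.

(x - 2)^2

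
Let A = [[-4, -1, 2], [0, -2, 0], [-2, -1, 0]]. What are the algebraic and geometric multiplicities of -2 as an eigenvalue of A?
algebraic multiplicity 3, geometric multiplicity 2

The characteristic polynomial is (x + 2)^3, so the factor x + 2 appears with exponent 3: the algebraic multiplicity is 3.

rank(A + 2I) = 1, so the eigenspace has dimension 3 - 1 = 2: the geometric multiplicity is 2.

Since 2 < 3, A is not diagonalizable.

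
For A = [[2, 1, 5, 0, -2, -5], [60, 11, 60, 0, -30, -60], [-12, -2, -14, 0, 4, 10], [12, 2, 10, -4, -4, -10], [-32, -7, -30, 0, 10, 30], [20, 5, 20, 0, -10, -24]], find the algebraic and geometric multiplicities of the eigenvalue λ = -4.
The characteristic polynomial is (x - 1)(x + 4)^5, so the factor x + 4 appears with exponent 5: the algebraic multiplicity is 5.

rank(A + 4I) = 2, so the eigenspace has dimension 6 - 2 = 4: the geometric multiplicity is 4.

Since 4 < 5, A is not diagonalizable.

algebraic multiplicity 5, geometric multiplicity 4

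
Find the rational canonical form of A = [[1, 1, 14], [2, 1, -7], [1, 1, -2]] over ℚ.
R = [[0, 0, 16], [1, 0, 12], [0, 1, 0]]

The invariant factors of A (the non-unit diagonal entries of the Smith normal form of xI - A over ℚ[x]) are (x - 4)(x + 2)^2, each dividing the next. The characteristic polynomial is their product, (x - 4)(x + 2)^2.

The rational canonical form is the block-diagonal matrix of companion matrices C(f_i):
R = [[0, 0, 16], [1, 0, 12], [0, 1, 0]].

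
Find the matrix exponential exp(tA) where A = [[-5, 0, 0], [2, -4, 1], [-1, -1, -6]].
A has Jordan form J = [[-5, 1, 0], [0, -5, 1], [0, 0, -5]] with A = PJP^{-1}, so e^{tA} = P e^{tJ} P^{-1}.

For a Jordan block J_k(λ), e^{tJ_k(λ)} = e^{λt} · (I + tN + t^2 N^2/2! + ... + t^{k-1} N^{k-1}/(k-1)!) where N is the nilpotent superdiagonal part.

Assembling the blocks and conjugating back gives the entries of e^{tA} as shown above.

e^{tA} = [[e^{-5*t}, 0, 0], [t*(t + 4)*e^{-5*t}/2, (t + 1)*e^{-5*t}, t*e^{-5*t}], [t*(-t - 2)*e^{-5*t}/2, -t*e^{-5*t}, (1 - t)*e^{-5*t}]]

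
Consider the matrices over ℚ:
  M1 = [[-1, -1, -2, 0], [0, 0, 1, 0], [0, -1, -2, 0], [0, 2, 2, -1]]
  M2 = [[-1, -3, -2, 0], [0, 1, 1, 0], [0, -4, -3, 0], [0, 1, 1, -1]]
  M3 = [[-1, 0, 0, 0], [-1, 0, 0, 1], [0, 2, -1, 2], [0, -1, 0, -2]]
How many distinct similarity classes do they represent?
Characteristic polynomials: χ_{M1} = (x + 1)^4, χ_{M2} = (x + 1)^4, χ_{M3} = (x + 1)^4.

{M1, M2, M3}: invariant factors x + 1, (x + 1)^3.

Matrices are similar if and only if their invariant-factor lists agree; the partition into similarity classes is {M1, M2, M3}.

1 class: {M1, M2, M3}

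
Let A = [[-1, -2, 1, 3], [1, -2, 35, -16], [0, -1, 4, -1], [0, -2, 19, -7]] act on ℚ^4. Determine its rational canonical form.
The invariant factors of A (the non-unit diagonal entries of the Smith normal form of xI - A over ℚ[x]) are (x^2 + 3x - 1)^2, each dividing the next. The characteristic polynomial is their product, (x^2 + 3x - 1)^2.

The rational canonical form is the block-diagonal matrix of companion matrices C(f_i):
R = [[0, 0, 0, -1], [1, 0, 0, 6], [0, 1, 0, -7], [0, 0, 1, -6]].

Note the characteristic polynomial does not split into linear factors over ℚ, so A has no Jordan form over ℚ; the rational canonical form exists over any field.

R = [[0, 0, 0, -1], [1, 0, 0, 6], [0, 1, 0, -7], [0, 0, 1, -6]]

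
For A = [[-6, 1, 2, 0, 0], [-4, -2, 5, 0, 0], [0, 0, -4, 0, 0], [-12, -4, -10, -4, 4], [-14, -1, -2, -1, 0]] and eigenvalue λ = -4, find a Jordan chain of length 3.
We seek v_1 ∈ ker((A + 4I)^3) \ ker((A + 4I)^2), then set v_{i+1} = (A + 4I) v_i.

One such chain is v_1 = [[2, 2, 1, 10, 11]]^T, v_2 = [[0, 1, 0, 2, 2]]^T, v_3 = [[1, 2, 0, 4, 5]]^T. Check: (A + 4I) v_3 = [[0, 0, 0, 0, 0]]^T = 0.

v_1 = [[2, 2, 1, 10, 11]]^T, v_2 = [[0, 1, 0, 2, 2]]^T, v_3 = [[1, 2, 0, 4, 5]]^T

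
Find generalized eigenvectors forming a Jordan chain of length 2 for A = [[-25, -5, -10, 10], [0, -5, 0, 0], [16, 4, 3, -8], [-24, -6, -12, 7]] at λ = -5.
We seek v_1 ∈ ker((A + 5I)^2) \ ker(A + 5I), then set v_{i+1} = (A + 5I) v_i.

One such chain is v_1 = [[-1, 1, 0, -1]]^T, v_2 = [[5, 0, -4, 6]]^T. Check: (A + 5I) v_2 = [[0, 0, 0, 0]]^T = 0.

v_1 = [[-1, 1, 0, -1]]^T, v_2 = [[5, 0, -4, 6]]^T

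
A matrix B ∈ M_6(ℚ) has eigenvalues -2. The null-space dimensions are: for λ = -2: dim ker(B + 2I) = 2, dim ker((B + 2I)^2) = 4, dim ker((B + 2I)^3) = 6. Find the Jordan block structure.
Jordan blocks: (-2, 3), (-2, 3)

λ = -2: successive nullity increments [2, 2, 2] count blocks of size ≥ k; block sizes are [3, 3].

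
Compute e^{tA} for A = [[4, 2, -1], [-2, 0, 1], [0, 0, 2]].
A has Jordan form J = [[2, 1, 0], [0, 2, 0], [0, 0, 2]] with A = PJP^{-1}, so e^{tA} = P e^{tJ} P^{-1}.

For a Jordan block J_k(λ), e^{tJ_k(λ)} = e^{λt} · (I + tN + t^2 N^2/2! + ... + t^{k-1} N^{k-1}/(k-1)!) where N is the nilpotent superdiagonal part.

Assembling the blocks and conjugating back gives the entries of e^{tA} as shown above.

e^{tA} = [[(2*t + 1)*e^{2*t}, 2*t*e^{2*t}, -t*e^{2*t}], [-2*t*e^{2*t}, (1 - 2*t)*e^{2*t}, t*e^{2*t}], [0, 0, e^{2*t}]]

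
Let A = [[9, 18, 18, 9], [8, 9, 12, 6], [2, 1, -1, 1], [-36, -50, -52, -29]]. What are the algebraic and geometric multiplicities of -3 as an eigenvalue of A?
algebraic multiplicity 4, geometric multiplicity 2

The characteristic polynomial is (x + 3)^4, so the factor x + 3 appears with exponent 4: the algebraic multiplicity is 4.

rank(A + 3I) = 2, so the eigenspace has dimension 4 - 2 = 2: the geometric multiplicity is 2.

Since 2 < 4, A is not diagonalizable.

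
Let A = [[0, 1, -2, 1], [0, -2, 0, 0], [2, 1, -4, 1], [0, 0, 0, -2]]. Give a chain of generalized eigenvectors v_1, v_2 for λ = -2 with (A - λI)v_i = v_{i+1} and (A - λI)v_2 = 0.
v_1 = [[4, 1, 4, 0]]^T, v_2 = [[1, 0, 1, 0]]^T

We seek v_1 ∈ ker((A + 2I)^2) \ ker(A + 2I), then set v_{i+1} = (A + 2I) v_i.

One such chain is v_1 = [[4, 1, 4, 0]]^T, v_2 = [[1, 0, 1, 0]]^T. Check: (A + 2I) v_2 = [[0, 0, 0, 0]]^T = 0.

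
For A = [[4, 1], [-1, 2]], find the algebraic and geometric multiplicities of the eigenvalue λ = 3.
algebraic multiplicity 2, geometric multiplicity 1

The characteristic polynomial is (x - 3)^2, so the factor x - 3 appears with exponent 2: the algebraic multiplicity is 2.

rank(A - 3I) = 1, so the eigenspace has dimension 2 - 1 = 1: the geometric multiplicity is 1.

Since 1 < 2, A is not diagonalizable.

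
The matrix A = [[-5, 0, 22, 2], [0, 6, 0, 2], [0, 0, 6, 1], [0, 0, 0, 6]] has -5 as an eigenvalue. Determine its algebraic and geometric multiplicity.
algebraic multiplicity 1, geometric multiplicity 1

The characteristic polynomial is (x - 6)^3(x + 5), so the factor x + 5 appears with exponent 1: the algebraic multiplicity is 1.

rank(A + 5I) = 3, so the eigenspace has dimension 4 - 3 = 1: the geometric multiplicity is 1.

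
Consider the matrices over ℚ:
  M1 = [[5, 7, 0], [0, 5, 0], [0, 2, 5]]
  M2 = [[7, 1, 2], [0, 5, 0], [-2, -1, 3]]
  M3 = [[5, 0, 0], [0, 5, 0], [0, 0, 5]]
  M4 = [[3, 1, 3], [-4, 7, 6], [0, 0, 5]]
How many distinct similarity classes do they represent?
2 classes: {M1, M2, M4}, {M3}

Characteristic polynomials: χ_{M1} = (x - 5)^3, χ_{M2} = (x - 5)^3, χ_{M3} = (x - 5)^3, χ_{M4} = (x - 5)^3.

{M1, M2, M4}: invariant factors x - 5, (x - 5)^2.

{M3}: invariant factors x - 5, x - 5, x - 5.

Matrices are similar if and only if their invariant-factor lists agree; the partition into similarity classes is {M1, M2, M4}, {M3}.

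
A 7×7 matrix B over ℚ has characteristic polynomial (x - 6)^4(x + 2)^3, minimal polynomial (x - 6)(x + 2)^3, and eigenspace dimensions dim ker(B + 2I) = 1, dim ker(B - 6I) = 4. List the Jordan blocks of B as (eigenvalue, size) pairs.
λ = -2: algebraic multiplicity 3 (exponent in χ_B), largest block size 3 (exponent in m_B), 1 block (geometric multiplicity). This forces block sizes [3].
λ = 6: algebraic multiplicity 4 (exponent in χ_B), largest block size 1 (exponent in m_B), 4 blocks (geometric multiplicity). These force block sizes [1, 1, 1, 1].

Jordan blocks: (-2, 3), (6, 1), (6, 1), (6, 1), (6, 1)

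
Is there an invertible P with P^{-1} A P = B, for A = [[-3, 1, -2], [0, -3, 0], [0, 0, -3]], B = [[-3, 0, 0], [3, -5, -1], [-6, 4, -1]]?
Yes.

Two matrices over a field are similar if and only if they have the same invariant factors.

Both A and B have characteristic polynomial (x + 3)^3 and minimal polynomial (x + 3)^2. Computing further, both have invariant factors x + 3, (x + 3)^2. Hence A and B are similar.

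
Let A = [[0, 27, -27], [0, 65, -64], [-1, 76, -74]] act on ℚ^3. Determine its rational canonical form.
The invariant factors of A (the non-unit diagonal entries of the Smith normal form of xI - A over ℚ[x]) are (x + 3)^3, each dividing the next. The characteristic polynomial is their product, (x + 3)^3.

The rational canonical form is the block-diagonal matrix of companion matrices C(f_i):
R = [[0, 0, -27], [1, 0, -27], [0, 1, -9]].

R = [[0, 0, -27], [1, 0, -27], [0, 1, -9]]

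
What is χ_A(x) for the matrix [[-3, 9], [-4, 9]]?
xI - A = [[x + 3, -9], [4, x - 9]].

Expanding det(xI - A) along the first row:
det(xI - A) = + (x + 3)·det([[x - 9]]) - (-9)·det([[4]]).

Evaluating gives χ_A(x) = x^2 - 6x + 9 = (x - 3)^2.

χ_A(x) = (x - 3)^2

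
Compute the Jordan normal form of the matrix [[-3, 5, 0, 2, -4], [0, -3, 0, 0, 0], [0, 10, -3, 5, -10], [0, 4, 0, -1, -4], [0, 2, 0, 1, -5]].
The characteristic polynomial is det(xI - A) = (x + 3)^5, so the eigenvalues are -3 (algebraic multiplicity 5).

For λ = -3: rank(A + 3I) = 2, rank((A + 3I)^2) = 0. The eigenspace has dimension 5 - 2 = 3, so there are 3 Jordan blocks; the rank sequence gives block sizes [2, 2, 1].

Assembling the blocks gives the Jordan form J above.

J = [[-3, 1, 0, 0, 0], [0, -3, 0, 0, 0], [0, 0, -3, 1, 0], [0, 0, 0, -3, 0], [0, 0, 0, 0, -3]]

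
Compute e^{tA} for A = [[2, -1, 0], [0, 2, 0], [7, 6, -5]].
A has Jordan form J = [[-5, 0, 0], [0, 2, 1], [0, 0, 2]] with A = PJP^{-1}, so e^{tA} = P e^{tJ} P^{-1}.

For a Jordan block J_k(λ), e^{tJ_k(λ)} = e^{λt} · (I + tN + t^2 N^2/2! + ... + t^{k-1} N^{k-1}/(k-1)!) where N is the nilpotent superdiagonal part.

Assembling the blocks and conjugating back gives the entries of e^{tA} as shown above.

e^{tA} = [[e^{2*t}, -t*e^{2*t}, 0], [0, e^{2*t}, 0], [(e^{7*t} - 1)*e^{-5*t}, ((1 - t)*e^{7*t} - 1)*e^{-5*t}, e^{-5*t}]]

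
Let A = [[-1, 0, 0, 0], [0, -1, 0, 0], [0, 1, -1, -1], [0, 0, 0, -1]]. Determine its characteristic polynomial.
χ_A(x) = (x + 1)^4

xI - A = [[x + 1, 0, 0, 0], [0, x + 1, 0, 0], [0, -1, x + 1, 1], [0, 0, 0, x + 1]].

Expanding det(xI - A) along the first row:
det(xI - A) = + (x + 1)·det([[x + 1, 0, 0], [-1, x + 1, 1], [0, 0, x + 1]]) - (0)·det([[0, 0, 0], [0, x + 1, 1], [0, 0, x + 1]]) + (0)·det([[0, x + 1, 0], [0, -1, 1], [0, 0, x + 1]]) - (0)·det([[0, x + 1, 0], [0, -1, x + 1], [0, 0, 0]]).

Evaluating gives χ_A(x) = x^4 + 4x^3 + 6x^2 + 4x + 1 = (x + 1)^4.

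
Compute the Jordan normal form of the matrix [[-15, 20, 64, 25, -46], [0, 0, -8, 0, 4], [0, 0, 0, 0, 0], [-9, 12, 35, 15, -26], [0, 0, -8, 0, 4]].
J = [[0, 1, 0, 0, 0], [0, 0, 1, 0, 0], [0, 0, 0, 0, 0], [0, 0, 0, 0, 0], [0, 0, 0, 0, 4]]

The characteristic polynomial is det(xI - A) = x^4(x - 4), so the eigenvalues are 0 (algebraic multiplicity 4), 4 (algebraic multiplicity 1).

For λ = 0: rank(A) = 3, rank(A^2) = 2, rank(A^3) = 1. The eigenspace has dimension 5 - 3 = 2, so there are 2 Jordan blocks; the rank sequence gives block sizes [3, 1].

For λ = 4: algebraic multiplicity 1 gives one 1×1 block.

Assembling the blocks gives the Jordan form J above.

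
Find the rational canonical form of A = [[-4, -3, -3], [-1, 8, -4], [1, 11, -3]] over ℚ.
The invariant factors of A (the non-unit diagonal entries of the Smith normal form of xI - A over ℚ[x]) are (x + 1)(x^2 - 2x + 2), each dividing the next. The characteristic polynomial is their product, (x + 1)(x^2 - 2x + 2).

The rational canonical form is the block-diagonal matrix of companion matrices C(f_i):
R = [[0, 0, -2], [1, 0, 0], [0, 1, 1]].

Note the characteristic polynomial does not split into linear factors over ℚ, so A has no Jordan form over ℚ; the rational canonical form exists over any field.

R = [[0, 0, -2], [1, 0, 0], [0, 1, 1]]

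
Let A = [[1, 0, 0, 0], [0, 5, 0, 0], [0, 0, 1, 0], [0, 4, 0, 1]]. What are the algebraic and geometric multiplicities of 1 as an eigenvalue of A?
The characteristic polynomial is (x - 5)(x - 1)^3, so the factor x - 1 appears with exponent 3: the algebraic multiplicity is 3.

rank(A - I) = 1, so the eigenspace has dimension 4 - 1 = 3: the geometric multiplicity is 3.

algebraic multiplicity 3, geometric multiplicity 3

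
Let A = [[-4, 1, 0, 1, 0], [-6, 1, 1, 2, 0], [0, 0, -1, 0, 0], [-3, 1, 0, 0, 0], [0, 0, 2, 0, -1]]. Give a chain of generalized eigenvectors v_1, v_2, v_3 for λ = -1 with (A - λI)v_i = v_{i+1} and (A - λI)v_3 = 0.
We seek v_1 ∈ ker((A + I)^3) \ ker((A + I)^2), then set v_{i+1} = (A + I) v_i.

One such chain is v_1 = [[-1, -2, 1, -1, 0]]^T, v_2 = [[0, 1, 0, 0, 2]]^T, v_3 = [[1, 2, 0, 1, 0]]^T. Check: (A + I) v_3 = [[0, 0, 0, 0, 0]]^T = 0.

v_1 = [[-1, -2, 1, -1, 0]]^T, v_2 = [[0, 1, 0, 0, 2]]^T, v_3 = [[1, 2, 0, 1, 0]]^T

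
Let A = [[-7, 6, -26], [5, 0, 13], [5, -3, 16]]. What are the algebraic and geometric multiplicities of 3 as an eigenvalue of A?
algebraic multiplicity 3, geometric multiplicity 2

The characteristic polynomial is (x - 3)^3, so the factor x - 3 appears with exponent 3: the algebraic multiplicity is 3.

rank(A - 3I) = 1, so the eigenspace has dimension 3 - 1 = 2: the geometric multiplicity is 2.

Since 2 < 3, A is not diagonalizable.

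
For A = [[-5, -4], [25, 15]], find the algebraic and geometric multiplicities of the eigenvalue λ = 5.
algebraic multiplicity 2, geometric multiplicity 1

The characteristic polynomial is (x - 5)^2, so the factor x - 5 appears with exponent 2: the algebraic multiplicity is 2.

rank(A - 5I) = 1, so the eigenspace has dimension 2 - 1 = 1: the geometric multiplicity is 1.

Since 1 < 2, A is not diagonalizable.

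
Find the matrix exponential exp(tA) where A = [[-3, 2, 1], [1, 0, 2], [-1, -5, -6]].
A has Jordan form J = [[-3, 1, 0], [0, -3, 1], [0, 0, -3]] with A = PJP^{-1}, so e^{tA} = P e^{tJ} P^{-1}.

For a Jordan block J_k(λ), e^{tJ_k(λ)} = e^{λt} · (I + tN + t^2 N^2/2! + ... + t^{k-1} N^{k-1}/(k-1)!) where N is the nilpotent superdiagonal part.

Assembling the blocks and conjugating back gives the entries of e^{tA} as shown above.

e^{tA} = [[(t^2 + 2)*e^{-3*t}/2, t*(t + 4)*e^{-3*t}/2, t*(t + 2)*e^{-3*t}/2], [t*(t + 2)*e^{-3*t}/2, (t^2 + 6*t + 2)*e^{-3*t}/2, t*(t + 4)*e^{-3*t}/2], [t*(-t - 1)*e^{-3*t}, t*(-t - 5)*e^{-3*t}, (-t^2 - 3*t + 1)*e^{-3*t}]]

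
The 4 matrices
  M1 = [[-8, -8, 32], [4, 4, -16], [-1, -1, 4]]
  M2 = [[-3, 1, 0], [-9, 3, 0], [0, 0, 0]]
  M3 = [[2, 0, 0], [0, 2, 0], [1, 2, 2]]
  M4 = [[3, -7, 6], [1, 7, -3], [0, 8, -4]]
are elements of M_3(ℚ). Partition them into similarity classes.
3 classes: {M1, M2}, {M3}, {M4}

Characteristic polynomials: χ_{M1} = x^3, χ_{M2} = x^3, χ_{M3} = (x - 2)^3, χ_{M4} = (x - 2)^3.

{M1, M2}: invariant factors x, x^2.

{M3}: invariant factors x - 2, (x - 2)^2.

{M4}: invariant factors (x - 2)^3.

Matrices are similar if and only if their invariant-factor lists agree; the partition into similarity classes is {M1, M2}, {M3}, {M4}.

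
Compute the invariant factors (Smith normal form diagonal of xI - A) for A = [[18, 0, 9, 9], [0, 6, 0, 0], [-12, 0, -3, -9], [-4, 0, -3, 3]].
x - 6, x - 6, (x - 6)^2

The Jordan structure of A has elementary divisors (x - 6)^2, (x - 6), (x - 6). Arranging the block sizes at each eigenvalue in decreasing order and taking row products gives the invariant factors.

Invariant factors (smallest first, each dividing the next): x - 6, x - 6, (x - 6)^2.

Check: the last factor (x - 6)^2 is the minimal polynomial, and the product (x - 6)^4 is the characteristic polynomial.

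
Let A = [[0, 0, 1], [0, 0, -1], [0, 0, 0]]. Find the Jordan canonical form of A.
The characteristic polynomial is det(xI - A) = x^3, so the eigenvalues are 0 (algebraic multiplicity 3).

For λ = 0: rank(A) = 1, rank(A^2) = 0. The eigenspace has dimension 3 - 1 = 2, so there are 2 Jordan blocks; the rank sequence gives block sizes [2, 1].

Assembling the blocks gives the Jordan form J above.

J = [[0, 1, 0], [0, 0, 0], [0, 0, 0]]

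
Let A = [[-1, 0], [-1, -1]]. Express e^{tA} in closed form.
A has Jordan form J = [[-1, 1], [0, -1]] with A = PJP^{-1}, so e^{tA} = P e^{tJ} P^{-1}.

For a Jordan block J_k(λ), e^{tJ_k(λ)} = e^{λt} · (I + tN + t^2 N^2/2! + ... + t^{k-1} N^{k-1}/(k-1)!) where N is the nilpotent superdiagonal part.

Assembling the blocks and conjugating back gives the entries of e^{tA} as shown above.

e^{tA} = [[e^{-t}, 0], [-t*e^{-t}, e^{-t}]]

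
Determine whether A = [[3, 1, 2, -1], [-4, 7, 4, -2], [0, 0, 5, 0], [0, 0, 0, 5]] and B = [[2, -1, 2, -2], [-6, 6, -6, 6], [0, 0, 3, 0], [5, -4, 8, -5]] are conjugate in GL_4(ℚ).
No.

trace(A) = 20 but trace(B) = 6. The trace is a similarity invariant, so A and B are not similar.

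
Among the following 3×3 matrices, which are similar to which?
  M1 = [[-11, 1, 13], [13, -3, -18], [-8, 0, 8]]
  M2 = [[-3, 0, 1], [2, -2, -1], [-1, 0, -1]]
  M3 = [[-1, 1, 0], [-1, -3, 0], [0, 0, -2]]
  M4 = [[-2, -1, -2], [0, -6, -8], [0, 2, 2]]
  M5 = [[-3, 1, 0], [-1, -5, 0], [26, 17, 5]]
Characteristic polynomials: χ_{M1} = (x + 2)^3, χ_{M2} = (x + 2)^3, χ_{M3} = (x + 2)^3, χ_{M4} = (x + 2)^3, χ_{M5} = (x - 5)(x + 4)^2.

{M1, M2}: invariant factors (x + 2)^3.

{M3, M4}: invariant factors x + 2, (x + 2)^2.

{M5}: invariant factors (x - 5)(x + 4)^2.

Matrices are similar if and only if their invariant-factor lists agree; the partition into similarity classes is {M1, M2}, {M3, M4}, {M5}.

3 classes: {M1, M2}, {M3, M4}, {M5}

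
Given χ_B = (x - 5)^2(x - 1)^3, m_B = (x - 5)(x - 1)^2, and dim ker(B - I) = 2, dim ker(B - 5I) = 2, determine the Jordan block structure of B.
Jordan blocks: (1, 2), (1, 1), (5, 1), (5, 1)

λ = 1: algebraic multiplicity 3 (exponent in χ_B), largest block size 2 (exponent in m_B), 2 blocks (geometric multiplicity). These force block sizes [2, 1].
λ = 5: algebraic multiplicity 2 (exponent in χ_B), largest block size 1 (exponent in m_B), 2 blocks (geometric multiplicity). These force block sizes [1, 1].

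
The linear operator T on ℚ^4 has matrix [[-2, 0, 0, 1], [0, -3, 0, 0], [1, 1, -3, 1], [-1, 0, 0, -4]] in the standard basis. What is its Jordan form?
J = [[-3, 1, 0, 0], [0, -3, 0, 0], [0, 0, -3, 1], [0, 0, 0, -3]]

The characteristic polynomial is det(xI - A) = (x + 3)^4, so the eigenvalues are -3 (algebraic multiplicity 4).

For λ = -3: rank(A + 3I) = 2, rank((A + 3I)^2) = 0. The eigenspace has dimension 4 - 2 = 2, so there are 2 Jordan blocks; the rank sequence gives block sizes [2, 2].

Assembling the blocks gives the Jordan form J above.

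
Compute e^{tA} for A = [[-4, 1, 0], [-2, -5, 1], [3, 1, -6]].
A has Jordan form J = [[-5, 1, 0], [0, -5, 1], [0, 0, -5]] with A = PJP^{-1}, so e^{tA} = P e^{tJ} P^{-1}.

For a Jordan block J_k(λ), e^{tJ_k(λ)} = e^{λt} · (I + tN + t^2 N^2/2! + ... + t^{k-1} N^{k-1}/(k-1)!) where N is the nilpotent superdiagonal part.

Assembling the blocks and conjugating back gives the entries of e^{tA} as shown above.

e^{tA} = [[(-t^2/2 + t + 1)*e^{-5*t}, t*(t + 2)*e^{-5*t}/2, t^2*e^{-5*t}/2], [t*(t - 4)*e^{-5*t}/2, (2 - t^2)*e^{-5*t}/2, t*(2 - t)*e^{-5*t}/2], [t*(3 - t)*e^{-5*t}, t*(t + 1)*e^{-5*t}, (t^2 - t + 1)*e^{-5*t}]]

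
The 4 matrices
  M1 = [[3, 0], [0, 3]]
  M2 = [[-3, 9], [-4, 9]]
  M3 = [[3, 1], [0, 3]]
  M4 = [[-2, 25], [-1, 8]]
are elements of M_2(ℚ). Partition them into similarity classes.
2 classes: {M1}, {M2, M3, M4}

Characteristic polynomials: χ_{M1} = (x - 3)^2, χ_{M2} = (x - 3)^2, χ_{M3} = (x - 3)^2, χ_{M4} = (x - 3)^2.

{M1}: invariant factors x - 3, x - 3.

{M2, M3, M4}: invariant factors (x - 3)^2.

Matrices are similar if and only if their invariant-factor lists agree; the partition into similarity classes is {M1}, {M2, M3, M4}.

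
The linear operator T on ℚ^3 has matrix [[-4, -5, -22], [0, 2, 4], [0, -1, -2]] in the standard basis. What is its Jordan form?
The characteristic polynomial is det(xI - A) = x^2(x + 4), so the eigenvalues are -4 (algebraic multiplicity 1), 0 (algebraic multiplicity 2).

For λ = -4: algebraic multiplicity 1 gives one 1×1 block.

For λ = 0: rank(A) = 2, rank(A^2) = 1. The eigenspace has dimension 3 - 2 = 1, so there is 1 Jordan block; the rank sequence gives block sizes [2].

Assembling the blocks gives the Jordan form J above.

J = [[-4, 0, 0], [0, 0, 1], [0, 0, 0]]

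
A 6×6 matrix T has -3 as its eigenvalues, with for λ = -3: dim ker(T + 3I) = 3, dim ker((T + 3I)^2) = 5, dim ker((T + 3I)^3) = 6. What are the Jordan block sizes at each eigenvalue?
λ = -3: successive nullity increments [3, 2, 1] count blocks of size ≥ k; block sizes are [3, 2, 1].

Jordan blocks: (-3, 3), (-3, 2), (-3, 1)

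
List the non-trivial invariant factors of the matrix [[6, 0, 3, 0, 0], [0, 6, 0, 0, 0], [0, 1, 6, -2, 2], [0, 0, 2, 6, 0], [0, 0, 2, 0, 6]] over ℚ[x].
x - 6, x - 6, (x - 6)^3

The Jordan structure of A has elementary divisors (x - 6)^3, (x - 6), (x - 6). Arranging the block sizes at each eigenvalue in decreasing order and taking row products gives the invariant factors.

Invariant factors (smallest first, each dividing the next): x - 6, x - 6, (x - 6)^3.

Check: the last factor (x - 6)^3 is the minimal polynomial, and the product (x - 6)^5 is the characteristic polynomial.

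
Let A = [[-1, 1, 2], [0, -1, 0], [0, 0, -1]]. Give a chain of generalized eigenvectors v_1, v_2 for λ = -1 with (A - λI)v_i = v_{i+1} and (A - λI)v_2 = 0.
We seek v_1 ∈ ker((A + I)^2) \ ker(A + I), then set v_{i+1} = (A + I) v_i.

One such chain is v_1 = [[0, -1, 1]]^T, v_2 = [[1, 0, 0]]^T. Check: (A + I) v_2 = [[0, 0, 0]]^T = 0.

v_1 = [[0, -1, 1]]^T, v_2 = [[1, 0, 0]]^T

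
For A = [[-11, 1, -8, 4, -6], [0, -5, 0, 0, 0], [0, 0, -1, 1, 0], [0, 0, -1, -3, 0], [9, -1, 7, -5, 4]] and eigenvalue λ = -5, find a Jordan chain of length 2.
We seek v_1 ∈ ker((A + 5I)^2) \ ker(A + 5I), then set v_{i+1} = (A + 5I) v_i.

One such chain is v_1 = [[0, 1, 0, 0, 0]]^T, v_2 = [[1, 0, 0, 0, -1]]^T. Check: (A + 5I) v_2 = [[0, 0, 0, 0, 0]]^T = 0.

v_1 = [[0, 1, 0, 0, 0]]^T, v_2 = [[1, 0, 0, 0, -1]]^T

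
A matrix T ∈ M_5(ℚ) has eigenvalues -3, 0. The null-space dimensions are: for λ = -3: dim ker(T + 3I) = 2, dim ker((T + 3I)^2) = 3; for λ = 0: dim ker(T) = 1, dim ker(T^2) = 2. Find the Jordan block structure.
Jordan blocks: (-3, 2), (-3, 1), (0, 2)

λ = -3: successive nullity increments [2, 1] count blocks of size ≥ k; block sizes are [2, 1].
λ = 0: successive nullity increments [1, 1] count blocks of size ≥ k; block sizes are [2].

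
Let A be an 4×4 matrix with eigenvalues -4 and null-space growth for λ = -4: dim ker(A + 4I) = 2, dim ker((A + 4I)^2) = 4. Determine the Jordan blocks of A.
λ = -4: successive nullity increments [2, 2] count blocks of size ≥ k; block sizes are [2, 2].

Jordan blocks: (-4, 2), (-4, 2)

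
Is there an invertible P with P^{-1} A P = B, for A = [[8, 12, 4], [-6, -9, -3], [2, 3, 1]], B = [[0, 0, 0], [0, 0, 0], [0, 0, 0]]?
No.

Both have characteristic polynomial x^3, but the minimal polynomial of A is x^2 while the minimal polynomial of B is x. The minimal polynomial is a similarity invariant, so A and B are not similar.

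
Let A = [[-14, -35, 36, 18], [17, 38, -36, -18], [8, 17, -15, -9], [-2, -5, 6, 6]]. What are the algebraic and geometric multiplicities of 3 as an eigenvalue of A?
algebraic multiplicity 3, geometric multiplicity 2

The characteristic polynomial is (x - 6)(x - 3)^3, so the factor x - 3 appears with exponent 3: the algebraic multiplicity is 3.

rank(A - 3I) = 2, so the eigenspace has dimension 4 - 2 = 2: the geometric multiplicity is 2.

Since 2 < 3, A is not diagonalizable.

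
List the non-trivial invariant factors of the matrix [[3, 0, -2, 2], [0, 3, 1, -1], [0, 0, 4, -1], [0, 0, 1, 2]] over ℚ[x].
The Jordan structure of A has elementary divisors (x - 3)^2, (x - 3), (x - 3). Arranging the block sizes at each eigenvalue in decreasing order and taking row products gives the invariant factors.

Invariant factors (smallest first, each dividing the next): x - 3, x - 3, (x - 3)^2.

Check: the last factor (x - 3)^2 is the minimal polynomial, and the product (x - 3)^4 is the characteristic polynomial.

x - 3, x - 3, (x - 3)^2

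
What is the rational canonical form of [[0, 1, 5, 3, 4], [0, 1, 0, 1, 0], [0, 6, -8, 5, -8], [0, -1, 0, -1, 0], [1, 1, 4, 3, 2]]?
The invariant factors of A (the non-unit diagonal entries of the Smith normal form of xI - A over ℚ[x]) are x^2(x + 2)^3, each dividing the next. The characteristic polynomial is their product, x^2(x + 2)^3.

The rational canonical form is the block-diagonal matrix of companion matrices C(f_i):
R = [[0, 0, 0, 0, 0], [1, 0, 0, 0, 0], [0, 1, 0, 0, -8], [0, 0, 1, 0, -12], [0, 0, 0, 1, -6]].

R = [[0, 0, 0, 0, 0], [1, 0, 0, 0, 0], [0, 1, 0, 0, -8], [0, 0, 1, 0, -12], [0, 0, 0, 1, -6]]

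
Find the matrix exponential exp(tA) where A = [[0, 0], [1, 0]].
A has Jordan form J = [[0, 1], [0, 0]] with A = PJP^{-1}, so e^{tA} = P e^{tJ} P^{-1}.

For a Jordan block J_k(λ), e^{tJ_k(λ)} = e^{λt} · (I + tN + t^2 N^2/2! + ... + t^{k-1} N^{k-1}/(k-1)!) where N is the nilpotent superdiagonal part.

Assembling the blocks and conjugating back gives the entries of e^{tA} as shown above.

e^{tA} = [[1, 0], [t, 1]]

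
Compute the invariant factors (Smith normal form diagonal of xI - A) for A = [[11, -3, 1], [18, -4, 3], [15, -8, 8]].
The Jordan structure of A has elementary divisors (x - 5)^3. Arranging the block sizes at each eigenvalue in decreasing order and taking row products gives the invariant factors.

Invariant factors (smallest first, each dividing the next): (x - 5)^3.

Check: the last factor (x - 5)^3 is the minimal polynomial, and the product (x - 5)^3 is the characteristic polynomial.

(x - 5)^3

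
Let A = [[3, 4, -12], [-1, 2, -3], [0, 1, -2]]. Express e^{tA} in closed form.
e^{tA} = [[(2*t + 1)*e^{t}, 4*t*e^{t}, -12*t*e^{t}], [t*(-3*t - 2)*e^{t}/2, (-3*t^2 + t + 1)*e^{t}, 3*t*(3*t - 1)*e^{t}], [-t^2*e^{t}/2, t*(1 - t)*e^{t}, (3*t^2 - 3*t + 1)*e^{t}]]

A has Jordan form J = [[1, 1, 0], [0, 1, 1], [0, 0, 1]] with A = PJP^{-1}, so e^{tA} = P e^{tJ} P^{-1}.

For a Jordan block J_k(λ), e^{tJ_k(λ)} = e^{λt} · (I + tN + t^2 N^2/2! + ... + t^{k-1} N^{k-1}/(k-1)!) where N is the nilpotent superdiagonal part.

Assembling the blocks and conjugating back gives the entries of e^{tA} as shown above.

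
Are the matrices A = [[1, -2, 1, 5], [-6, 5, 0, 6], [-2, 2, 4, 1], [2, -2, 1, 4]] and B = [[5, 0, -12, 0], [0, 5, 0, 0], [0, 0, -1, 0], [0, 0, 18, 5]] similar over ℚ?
No.

Both have characteristic polynomial (x - 5)^3(x + 1), but the minimal polynomial of A is (x - 5)^2(x + 1) while the minimal polynomial of B is (x - 5)(x + 1). The minimal polynomial is a similarity invariant, so A and B are not similar.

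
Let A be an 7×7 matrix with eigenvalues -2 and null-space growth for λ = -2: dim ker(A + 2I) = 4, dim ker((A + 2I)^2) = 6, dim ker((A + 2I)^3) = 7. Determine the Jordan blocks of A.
Jordan blocks: (-2, 3), (-2, 2), (-2, 1), (-2, 1)

λ = -2: successive nullity increments [4, 2, 1] count blocks of size ≥ k; block sizes are [3, 2, 1, 1].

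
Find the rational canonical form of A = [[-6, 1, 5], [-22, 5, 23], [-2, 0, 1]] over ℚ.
The invariant factors of A (the non-unit diagonal entries of the Smith normal form of xI - A over ℚ[x]) are x^3 + x + 4, each dividing the next. The characteristic polynomial is their product, x^3 + x + 4.

The rational canonical form is the block-diagonal matrix of companion matrices C(f_i):
R = [[0, 0, -4], [1, 0, -1], [0, 1, 0]].

Note the characteristic polynomial does not split into linear factors over ℚ, so A has no Jordan form over ℚ; the rational canonical form exists over any field.

R = [[0, 0, -4], [1, 0, -1], [0, 1, 0]]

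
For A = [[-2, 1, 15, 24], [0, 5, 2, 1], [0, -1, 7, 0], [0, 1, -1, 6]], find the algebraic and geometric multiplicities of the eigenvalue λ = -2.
algebraic multiplicity 1, geometric multiplicity 1

The characteristic polynomial is (x - 6)^3(x + 2), so the factor x + 2 appears with exponent 1: the algebraic multiplicity is 1.

rank(A + 2I) = 3, so the eigenspace has dimension 4 - 3 = 1: the geometric multiplicity is 1.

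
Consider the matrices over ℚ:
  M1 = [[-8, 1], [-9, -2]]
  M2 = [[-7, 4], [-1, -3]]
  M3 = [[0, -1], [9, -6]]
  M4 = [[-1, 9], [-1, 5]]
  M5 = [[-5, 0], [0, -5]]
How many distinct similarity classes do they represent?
Characteristic polynomials: χ_{M1} = (x + 5)^2, χ_{M2} = (x + 5)^2, χ_{M3} = (x + 3)^2, χ_{M4} = (x - 2)^2, χ_{M5} = (x + 5)^2.

{M1, M2}: invariant factors (x + 5)^2.

{M3}: invariant factors (x + 3)^2.

{M4}: invariant factors (x - 2)^2.

{M5}: invariant factors x + 5, x + 5.

Matrices are similar if and only if their invariant-factor lists agree; the partition into similarity classes is {M1, M2}, {M3}, {M4}, {M5}.

4 classes: {M1, M2}, {M3}, {M4}, {M5}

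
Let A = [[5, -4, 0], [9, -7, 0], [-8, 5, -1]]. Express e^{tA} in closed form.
e^{tA} = [[(6*t + 1)*e^{-t}, -4*t*e^{-t}, 0], [9*t*e^{-t}, (1 - 6*t)*e^{-t}, 0], [t*(-3*t - 16)*e^{-t}/2, t*(t + 5)*e^{-t}, e^{-t}]]

A has Jordan form J = [[-1, 1, 0], [0, -1, 1], [0, 0, -1]] with A = PJP^{-1}, so e^{tA} = P e^{tJ} P^{-1}.

For a Jordan block J_k(λ), e^{tJ_k(λ)} = e^{λt} · (I + tN + t^2 N^2/2! + ... + t^{k-1} N^{k-1}/(k-1)!) where N is the nilpotent superdiagonal part.

Assembling the blocks and conjugating back gives the entries of e^{tA} as shown above.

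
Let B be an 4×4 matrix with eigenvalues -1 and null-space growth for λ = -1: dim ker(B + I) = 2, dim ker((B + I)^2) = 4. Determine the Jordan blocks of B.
λ = -1: successive nullity increments [2, 2] count blocks of size ≥ k; block sizes are [2, 2].

Jordan blocks: (-1, 2), (-1, 2)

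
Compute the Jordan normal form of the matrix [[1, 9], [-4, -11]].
J = [[-5, 1], [0, -5]]

The characteristic polynomial is det(xI - A) = (x + 5)^2, so the eigenvalues are -5 (algebraic multiplicity 2).

For λ = -5: rank(A + 5I) = 1, rank((A + 5I)^2) = 0. The eigenspace has dimension 2 - 1 = 1, so there is 1 Jordan block; the rank sequence gives block sizes [2].

Assembling the blocks gives the Jordan form J above.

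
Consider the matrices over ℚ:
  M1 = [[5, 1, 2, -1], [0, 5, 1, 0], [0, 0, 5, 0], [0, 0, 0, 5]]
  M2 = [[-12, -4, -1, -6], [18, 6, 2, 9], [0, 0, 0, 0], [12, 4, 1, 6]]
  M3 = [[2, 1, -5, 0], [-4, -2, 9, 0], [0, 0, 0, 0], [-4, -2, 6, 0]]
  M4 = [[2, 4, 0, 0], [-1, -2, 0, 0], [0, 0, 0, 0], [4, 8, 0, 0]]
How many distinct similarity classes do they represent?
3 classes: {M1}, {M2, M3}, {M4}

Characteristic polynomials: χ_{M1} = (x - 5)^4, χ_{M2} = x^4, χ_{M3} = x^4, χ_{M4} = x^4.

{M1}: invariant factors x - 5, (x - 5)^3.

{M2, M3}: invariant factors x, x^3.

{M4}: invariant factors x, x, x^2.

Matrices are similar if and only if their invariant-factor lists agree; the partition into similarity classes is {M1}, {M2, M3}, {M4}.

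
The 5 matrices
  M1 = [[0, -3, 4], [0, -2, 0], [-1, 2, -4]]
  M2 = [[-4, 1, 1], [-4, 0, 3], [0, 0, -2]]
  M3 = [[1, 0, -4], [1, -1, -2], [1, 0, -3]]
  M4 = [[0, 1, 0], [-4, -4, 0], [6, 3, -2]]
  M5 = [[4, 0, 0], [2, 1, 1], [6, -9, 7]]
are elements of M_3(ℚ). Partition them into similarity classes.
Characteristic polynomials: χ_{M1} = (x + 2)^3, χ_{M2} = (x + 2)^3, χ_{M3} = (x + 1)^3, χ_{M4} = (x + 2)^3, χ_{M5} = (x - 4)^3.

{M1, M2}: invariant factors (x + 2)^3.

{M3}: invariant factors x + 1, (x + 1)^2.

{M4}: invariant factors x + 2, (x + 2)^2.

{M5}: invariant factors x - 4, (x - 4)^2.

Matrices are similar if and only if their invariant-factor lists agree; the partition into similarity classes is {M1, M2}, {M3}, {M4}, {M5}.

4 classes: {M1, M2}, {M3}, {M4}, {M5}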